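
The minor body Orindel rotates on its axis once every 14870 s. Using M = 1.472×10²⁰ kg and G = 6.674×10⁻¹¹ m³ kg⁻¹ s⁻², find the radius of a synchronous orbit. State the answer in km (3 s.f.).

μ = GM = 6.674×10⁻¹¹ × 1.472×10²⁰ = 9.824×10⁹ m³/s².
A synchronous orbit has period T, so by Kepler's third law a = (μT²/4π²)^(1/3).
μT²/4π² = 9.824×10⁹ × (1.487×10⁴)² / 39.48 = 5.502×10¹⁶ m³.
a = 3.804×10⁵ m = 380.35 km.

r_sync ≈ 380 km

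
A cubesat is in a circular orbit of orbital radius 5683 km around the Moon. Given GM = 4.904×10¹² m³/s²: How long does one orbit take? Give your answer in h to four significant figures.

T ≈ 10.68 h

r = 5683 km = 5.683×10⁶ m.
Kepler's third law: T = 2π√(r³/μ) = 2π√((5.683×10⁶)³ / 4.904×10¹²).
r³/μ = 3.743×10⁷ s², so T = 2π × 6.118×10³ = 3.844×10⁴ s.
Converting: 3.844×10⁴ s ÷ 3600 = 10.68 h.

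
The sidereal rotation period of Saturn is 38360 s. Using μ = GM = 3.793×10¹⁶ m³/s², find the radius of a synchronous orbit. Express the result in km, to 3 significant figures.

r_sync ≈ 1.12×10⁵ km

A synchronous orbit has period T, so by Kepler's third law a = (μT²/4π²)^(1/3).
μT²/4π² = 3.793×10¹⁶ × (3.836×10⁴)² / 39.48 = 1.414×10²⁴ m³.
a = 1.122×10⁸ m = 1.1223×10⁵ km.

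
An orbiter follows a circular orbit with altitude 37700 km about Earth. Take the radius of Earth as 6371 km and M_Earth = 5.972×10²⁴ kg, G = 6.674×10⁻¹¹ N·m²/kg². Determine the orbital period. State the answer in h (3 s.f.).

T ≈ 25.6 h

μ = GM = 6.674×10⁻¹¹ × 5.972×10²⁴ = 3.986×10¹⁴ m³/s².
r = 6371 + 37700 = 44071 km = 4.4071×10⁷ m.
Kepler's third law: T = 2π√(r³/μ) = 2π√((4.407×10⁷)³ / 3.986×10¹⁴).
r³/μ = 2.148×10⁸ s², so T = 2π × 1.465×10⁴ = 9.208×10⁴ s.
Converting: 9.208×10⁴ s ÷ 3600 = 25.58 h.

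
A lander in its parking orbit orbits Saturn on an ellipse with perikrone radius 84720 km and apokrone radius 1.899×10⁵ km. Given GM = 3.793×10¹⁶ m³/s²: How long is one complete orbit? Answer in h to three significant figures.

Semi-major axis a = (r_p + r_a)/2 = (84720 + 1.8990×10⁵)/2 = 1.3731×10⁵ km = 1.373×10⁸ m.
By Kepler's third law T = 2π√(a³/μ) = 2π × 8.262×10³ = 5.191×10⁴ s.
= 14.42 h.

T ≈ 14.4 h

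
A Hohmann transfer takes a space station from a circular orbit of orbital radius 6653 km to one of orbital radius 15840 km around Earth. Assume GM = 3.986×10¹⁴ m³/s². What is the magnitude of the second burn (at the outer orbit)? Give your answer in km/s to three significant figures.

Δv ≈ 1.16 km/s

r₁ = 6653 km = 6.653×10⁶ m.
r₂ = 15840 km = 1.584×10⁷ m.
Transfer ellipse a_t = (r₁ + r₂)/2 = 1.125×10⁷ m.
At r₁: circular v_c1 = √(μ/r₁) = 7740 m/s; transfer-perigee v_p = √[μ(2/r₁ − 1/a_t)] = 9186 m/s.
At r₂: circular v_c2 = √(μ/r₂) = 5016 m/s; transfer-apogee v_a = √[μ(2/r₂ − 1/a_t)] = 3858 m/s.
Δv₂ = v_c2 − v_a = 1158 m/s.
= 1.158 km/s.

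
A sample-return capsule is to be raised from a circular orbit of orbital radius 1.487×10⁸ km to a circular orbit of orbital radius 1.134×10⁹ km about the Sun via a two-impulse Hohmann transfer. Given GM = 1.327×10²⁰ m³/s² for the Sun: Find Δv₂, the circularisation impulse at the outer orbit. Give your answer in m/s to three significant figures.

r₁ = 1.487×10⁸ km = 1.487×10¹¹ m.
r₂ = 1.134×10⁹ km = 1.134×10¹² m.
Transfer ellipse a_t = (r₁ + r₂)/2 = 6.414×10¹¹ m.
At r₁: circular v_c1 = √(μ/r₁) = 29870 m/s; transfer-perihelion v_p = √[μ(2/r₁ − 1/a_t)] = 39720 m/s.
At r₂: circular v_c2 = √(μ/r₂) = 10820 m/s; transfer-aphelion v_a = √[μ(2/r₂ − 1/a_t)] = 5209 m/s.
Δv₂ = v_c2 − v_a = 5609 m/s.

Δv ≈ 5610 m/s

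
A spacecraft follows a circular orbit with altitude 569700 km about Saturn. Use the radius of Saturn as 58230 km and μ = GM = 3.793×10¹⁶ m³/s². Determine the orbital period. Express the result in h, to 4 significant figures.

r = 58230 + 569700 = 627930 km = 6.2793×10⁸ m.
Kepler's third law: T = 2π√(r³/μ) = 2π√((6.279×10⁸)³ / 3.793×10¹⁶).
r³/μ = 6.528×10⁹ s², so T = 2π × 8.079×10⁴ = 5.076×10⁵ s.
Converting: 5.076×10⁵ s ÷ 3600 = 141.0 h.

T ≈ 141.0 h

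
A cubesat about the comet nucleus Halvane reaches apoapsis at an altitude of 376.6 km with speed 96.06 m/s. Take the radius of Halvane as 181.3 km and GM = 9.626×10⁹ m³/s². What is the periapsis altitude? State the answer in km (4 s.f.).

periapsis altitude ≈ 22.34 km

r_a = 181.3 + 376.6 = 557.90 km = 5.579×10⁵ m.
Specific energy ε = v²/2 − μ/r = -1.264×10⁴ J/kg, so a = −μ/(2ε) = 3.808×10⁵ m.
The apsides satisfy r_p + r_a = 2a, so the periapsis radius is 2a − r_a = 2.036×10⁵ m = 203.64 km.
Periapsis altitude = 203.64 − 181.3 = 22.337 km.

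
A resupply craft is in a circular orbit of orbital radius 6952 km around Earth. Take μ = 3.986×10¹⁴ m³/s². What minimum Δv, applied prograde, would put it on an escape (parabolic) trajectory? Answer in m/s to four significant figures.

Δv ≈ 3136 m/s

r = 6952 km = 6.952×10⁶ m.
Circular speed v_c = √(μ/r) = 7572 m/s.
Escape speed v_esc = √(2μ/r) = √2 × v_c = 10710 m/s.
Δv = v_esc − v_c = 3136 m/s.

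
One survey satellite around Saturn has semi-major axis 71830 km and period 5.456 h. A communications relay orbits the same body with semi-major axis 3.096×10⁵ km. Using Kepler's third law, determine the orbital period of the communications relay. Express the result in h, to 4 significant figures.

Kepler's third law: T² ∝ a³, so T₂ = T₁ (a₂/a₁)^(3/2).
a₂/a₁ = 4.310, (a₂/a₁)^(3/2) = 8.948.
T₂ = 5.456 × 8.948 = 48.82 h.

T₂ ≈ 48.82 h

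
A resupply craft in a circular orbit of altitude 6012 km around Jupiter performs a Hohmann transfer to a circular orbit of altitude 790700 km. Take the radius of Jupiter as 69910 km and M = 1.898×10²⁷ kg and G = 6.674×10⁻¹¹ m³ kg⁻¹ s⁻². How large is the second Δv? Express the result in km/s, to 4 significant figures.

Δv ≈ 7.247 km/s

μ = GM = 6.674×10⁻¹¹ × 1.898×10²⁷ = 1.267×10¹⁷ m³/s².
r₁ = 69910 + 6012 = 75922 km = 7.5922×10⁷ m.
r₂ = 69910 + 790700 = 860610 km = 8.6061×10⁸ m.
Transfer ellipse a_t = (r₁ + r₂)/2 = 4.683×10⁸ m.
At r₁: circular v_c1 = √(μ/r₁) = 40850 m/s; transfer-perijove v_p = √[μ(2/r₁ − 1/a_t)] = 55380 m/s.
At r₂: circular v_c2 = √(μ/r₂) = 12130 m/s; transfer-apojove v_a = √[μ(2/r₂ − 1/a_t)] = 4885 m/s.
Δv₂ = v_c2 − v_a = 7247 m/s.
= 7.247 km/s.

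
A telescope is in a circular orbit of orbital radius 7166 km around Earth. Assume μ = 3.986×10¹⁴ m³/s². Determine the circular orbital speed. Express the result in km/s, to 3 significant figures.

r = 7166 km = 7.166×10⁶ m.
For a circular orbit v = √(μ/r) = √(3.986×10¹⁴ / 7.166×10⁶) = √(5.562×10⁷) = 7458 m/s.
That is 7.458 km/s.

v ≈ 7.46 km/s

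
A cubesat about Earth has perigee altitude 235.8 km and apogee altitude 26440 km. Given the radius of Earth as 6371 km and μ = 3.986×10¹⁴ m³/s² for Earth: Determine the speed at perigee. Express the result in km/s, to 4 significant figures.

v ≈ 10.02 km/s

r_p = 6371 + 235.8 = 6606.8 km = 6.6068×10⁶ m.
r_a = 6371 + 26440 = 32811 km = 3.2811×10⁷ m.
Semi-major axis a = (r_p + r_a)/2 = 19709 km = 1.971×10⁷ m.
Vis-viva: v² = μ(2/r − 1/a) = 3.986×10¹⁴ × (3.027×10⁻⁷ − 5.074×10⁻⁸) = 1.004×10⁸ m²/s².
v = 10020 m/s = 10.02 km/s.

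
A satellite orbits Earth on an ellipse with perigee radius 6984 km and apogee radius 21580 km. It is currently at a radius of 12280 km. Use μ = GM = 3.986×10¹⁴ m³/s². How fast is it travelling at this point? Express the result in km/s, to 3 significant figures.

v ≈ 6.08 km/s

Semi-major axis a = (r_p + r_a)/2 = 14282 km = 1.428×10⁷ m.
Vis-viva: v² = μ(2/r − 1/a) = 3.986×10¹⁴ × (1.629×10⁻⁷ − 7.002×10⁻⁸) = 3.701×10⁷ m²/s².
v = 6084 m/s = 6.084 km/s.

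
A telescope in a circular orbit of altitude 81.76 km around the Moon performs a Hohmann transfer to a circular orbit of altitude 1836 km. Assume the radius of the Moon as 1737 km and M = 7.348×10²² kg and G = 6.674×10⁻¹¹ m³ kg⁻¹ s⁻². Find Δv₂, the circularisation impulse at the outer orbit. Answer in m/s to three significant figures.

μ = GM = 6.674×10⁻¹¹ × 7.348×10²² = 4.904×10¹² m³/s².
r₁ = 1737 + 81.76 = 1818.8 km = 1.8188×10⁶ m.
r₂ = 1737 + 1836 = 3573.0 km = 3.5730×10⁶ m.
Transfer ellipse a_t = (r₁ + r₂)/2 = 2.696×10⁶ m.
At r₁: circular v_c1 = √(μ/r₁) = 1642 m/s; transfer-perilune v_p = √[μ(2/r₁ − 1/a_t)] = 1890 m/s.
At r₂: circular v_c2 = √(μ/r₂) = 1172 m/s; transfer-apolune v_a = √[μ(2/r₂ − 1/a_t)] = 962.3 m/s.
Δv₂ = v_c2 − v_a = 209.3 m/s.

Δv ≈ 209 m/s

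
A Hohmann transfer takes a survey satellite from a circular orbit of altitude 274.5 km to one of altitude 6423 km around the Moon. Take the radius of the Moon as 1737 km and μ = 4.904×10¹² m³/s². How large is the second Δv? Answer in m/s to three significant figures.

r₁ = 1737 + 274.5 = 2011.5 km = 2.0115×10⁶ m.
r₂ = 1737 + 6423 = 8160.0 km = 8.1600×10⁶ m.
Transfer ellipse a_t = (r₁ + r₂)/2 = 5.086×10⁶ m.
At r₁: circular v_c1 = √(μ/r₁) = 1561 m/s; transfer-perilune v_p = √[μ(2/r₁ − 1/a_t)] = 1978 m/s.
At r₂: circular v_c2 = √(μ/r₂) = 775.2 m/s; transfer-apolune v_a = √[μ(2/r₂ − 1/a_t)] = 487.5 m/s.
Δv₂ = v_c2 − v_a = 287.7 m/s.

Δv ≈ 288 m/s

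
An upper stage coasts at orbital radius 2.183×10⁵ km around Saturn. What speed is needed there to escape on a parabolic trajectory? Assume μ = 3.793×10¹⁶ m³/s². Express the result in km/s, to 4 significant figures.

r = 2.183×10⁵ km = 2.183×10⁸ m.
Escape speed v_esc = √(2μ/r) = √(2 × 3.793×10¹⁶ / 2.183×10⁸) = √(3.475×10⁸) = 18640 m/s.
= 18.64 km/s.

v_esc ≈ 18.64 km/s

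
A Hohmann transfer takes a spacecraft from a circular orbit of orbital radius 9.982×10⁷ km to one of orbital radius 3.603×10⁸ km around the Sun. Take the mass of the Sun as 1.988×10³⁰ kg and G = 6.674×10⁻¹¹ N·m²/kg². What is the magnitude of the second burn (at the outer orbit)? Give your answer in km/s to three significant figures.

μ = GM = 6.674×10⁻¹¹ × 1.988×10³⁰ = 1.327×10²⁰ m³/s².
r₁ = 9.982×10⁷ km = 9.982×10¹⁰ m.
r₂ = 3.603×10⁸ km = 3.603×10¹¹ m.
Transfer ellipse a_t = (r₁ + r₂)/2 = 2.301×10¹¹ m.
At r₁: circular v_c1 = √(μ/r₁) = 36460 m/s; transfer-perihelion v_p = √[μ(2/r₁ − 1/a_t)] = 45630 m/s.
At r₂: circular v_c2 = √(μ/r₂) = 19190 m/s; transfer-aphelion v_a = √[μ(2/r₂ − 1/a_t)] = 12640 m/s.
Δv₂ = v_c2 − v_a = 6549 m/s.
= 6.549 km/s.

Δv ≈ 6.55 km/s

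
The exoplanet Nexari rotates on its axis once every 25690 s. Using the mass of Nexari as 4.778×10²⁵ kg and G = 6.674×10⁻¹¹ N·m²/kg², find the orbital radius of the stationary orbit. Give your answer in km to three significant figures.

μ = GM = 6.674×10⁻¹¹ × 4.778×10²⁵ = 3.189×10¹⁵ m³/s².
A synchronous orbit has period T, so by Kepler's third law a = (μT²/4π²)^(1/3).
μT²/4π² = 3.189×10¹⁵ × (2.569×10⁴)² / 39.48 = 5.331×10²² m³.
a = 3.764×10⁷ m = 37636 km.

r_sync ≈ 37600 km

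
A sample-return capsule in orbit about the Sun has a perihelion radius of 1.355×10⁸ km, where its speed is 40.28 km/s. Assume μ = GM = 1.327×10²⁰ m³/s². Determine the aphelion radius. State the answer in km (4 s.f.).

r_p = 1.355×10¹¹ m.
Specific energy ε = v²/2 − μ/r = -1.681×10⁸ J/kg, so a = −μ/(2ε) = 3.947×10¹¹ m.
The apsides satisfy r_p + r_a = 2a, so the aphelion radius is 2a − r_p = 6.539×10¹¹ m = 6.5393×10⁸ km.

aphelion radius ≈ 6.539×10⁸ km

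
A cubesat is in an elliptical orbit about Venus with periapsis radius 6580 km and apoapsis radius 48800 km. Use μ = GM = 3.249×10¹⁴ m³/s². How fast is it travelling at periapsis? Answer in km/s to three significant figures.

v ≈ 9.33 km/s

Semi-major axis a = (r_p + r_a)/2 = 27690 km = 2.769×10⁷ m.
Vis-viva: v² = μ(2/r − 1/a) = 3.249×10¹⁴ × (3.040×10⁻⁷ − 3.611×10⁻⁸) = 8.702×10⁷ m²/s².
v = 9328 m/s = 9.328 km/s.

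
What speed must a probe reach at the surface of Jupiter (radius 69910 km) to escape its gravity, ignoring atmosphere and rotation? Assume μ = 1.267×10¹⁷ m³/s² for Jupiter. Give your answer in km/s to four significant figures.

v_esc ≈ 60.21 km/s

r = R = 6.991×10⁷ m.
Escape speed v_esc = √(2μ/r) = √(2 × 1.267×10¹⁷ / 6.991×10⁷) = √(3.625×10⁹) = 60210 m/s.
= 60.21 km/s.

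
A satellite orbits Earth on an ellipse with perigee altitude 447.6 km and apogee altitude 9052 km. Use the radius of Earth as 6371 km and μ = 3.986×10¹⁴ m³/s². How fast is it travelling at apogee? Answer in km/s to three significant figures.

r_p = 6371 + 447.6 = 6818.6 km = 6.8186×10⁶ m.
r_a = 6371 + 9052 = 15423 km = 1.5423×10⁷ m.
Semi-major axis a = (r_p + r_a)/2 = 11121 km = 1.112×10⁷ m.
Vis-viva: v² = μ(2/r − 1/a) = 3.986×10¹⁴ × (1.297×10⁻⁷ − 8.992×10⁻⁸) = 1.585×10⁷ m²/s².
v = 3981 m/s = 3.981 km/s.

v ≈ 3.98 km/s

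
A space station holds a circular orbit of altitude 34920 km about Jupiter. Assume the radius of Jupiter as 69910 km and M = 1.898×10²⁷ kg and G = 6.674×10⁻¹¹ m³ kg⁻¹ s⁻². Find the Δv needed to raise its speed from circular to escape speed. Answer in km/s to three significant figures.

Δv ≈ 14.4 km/s

μ = GM = 6.674×10⁻¹¹ × 1.898×10²⁷ = 1.267×10¹⁷ m³/s².
r = 69910 + 34920 = 104830 km = 1.0483×10⁸ m.
Circular speed v_c = √(μ/r) = 34760 m/s.
Escape speed v_esc = √(2μ/r) = √2 × v_c = 49160 m/s.
Δv = v_esc − v_c = 14400 m/s = 14.40 km/s.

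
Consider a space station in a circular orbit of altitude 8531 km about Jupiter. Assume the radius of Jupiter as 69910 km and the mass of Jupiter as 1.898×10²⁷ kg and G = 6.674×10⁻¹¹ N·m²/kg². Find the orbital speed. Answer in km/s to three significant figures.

v ≈ 40.2 km/s

μ = GM = 6.674×10⁻¹¹ × 1.898×10²⁷ = 1.267×10¹⁷ m³/s².
r = 69910 + 8531 = 78441 km = 7.8441×10⁷ m.
For a circular orbit v = √(μ/r) = √(1.267×10¹⁷ / 7.844×10⁷) = √(1.615×10⁹) = 40190 m/s.
That is 40.19 km/s.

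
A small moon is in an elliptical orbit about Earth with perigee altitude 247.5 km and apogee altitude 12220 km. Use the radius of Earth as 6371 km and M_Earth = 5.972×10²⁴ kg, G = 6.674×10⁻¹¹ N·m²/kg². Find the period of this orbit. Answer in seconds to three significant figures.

μ = GM = 6.674×10⁻¹¹ × 5.972×10²⁴ = 3.986×10¹⁴ m³/s².
r_p = 6371 + 247.5 = 6618.5 km = 6.6185×10⁶ m.
r_a = 6371 + 12220 = 18591 km = 1.8591×10⁷ m.
Semi-major axis a = (r_p + r_a)/2 = (6618.5 + 18591)/2 = 12605 km = 1.260×10⁷ m.
By Kepler's third law T = 2π√(a³/μ) = 2π × 2.242×10³ = 1.408×10⁴ s.

T ≈ 14100 seconds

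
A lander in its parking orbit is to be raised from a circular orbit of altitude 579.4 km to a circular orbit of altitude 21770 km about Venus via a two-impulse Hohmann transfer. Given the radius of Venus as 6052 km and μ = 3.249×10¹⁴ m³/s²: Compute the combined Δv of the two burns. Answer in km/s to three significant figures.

r₁ = 6052 + 579.4 = 6631.4 km = 6.6314×10⁶ m.
r₂ = 6052 + 21770 = 27822 km = 2.7822×10⁷ m.
Transfer ellipse a_t = (r₁ + r₂)/2 = 1.723×10⁷ m.
At r₁: circular v_c1 = √(μ/r₁) = 7000 m/s; transfer-periapsis v_p = √[μ(2/r₁ − 1/a_t)] = 8895 m/s.
Δv₁ = v_p − v_c1 = 1896 m/s.
At r₂: circular v_c2 = √(μ/r₂) = 3417 m/s; transfer-apoapsis v_a = √[μ(2/r₂ − 1/a_t)] = 2120 m/s.
Δv₂ = v_c2 − v_a = 1297 m/s.
Total Δv = Δv₁ + Δv₂ = 3193 m/s = 3.193 km/s.

Δv_total ≈ 3.19 km/s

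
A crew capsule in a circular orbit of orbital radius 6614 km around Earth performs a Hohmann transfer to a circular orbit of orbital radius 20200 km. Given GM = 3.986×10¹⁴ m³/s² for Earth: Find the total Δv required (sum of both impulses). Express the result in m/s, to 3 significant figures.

r₁ = 6614 km = 6.614×10⁶ m.
r₂ = 20200 km = 2.020×10⁷ m.
Transfer ellipse a_t = (r₁ + r₂)/2 = 1.341×10⁷ m.
At r₁: circular v_c1 = √(μ/r₁) = 7763 m/s; transfer-perigee v_p = √[μ(2/r₁ − 1/a_t)] = 9529 m/s.
Δv₁ = v_p − v_c1 = 1766 m/s.
At r₂: circular v_c2 = √(μ/r₂) = 4442 m/s; transfer-apogee v_a = √[μ(2/r₂ − 1/a_t)] = 3120 m/s.
Δv₂ = v_c2 − v_a = 1322 m/s.
Total Δv = Δv₁ + Δv₂ = 3088 m/s.

Δv_total ≈ 3090 m/s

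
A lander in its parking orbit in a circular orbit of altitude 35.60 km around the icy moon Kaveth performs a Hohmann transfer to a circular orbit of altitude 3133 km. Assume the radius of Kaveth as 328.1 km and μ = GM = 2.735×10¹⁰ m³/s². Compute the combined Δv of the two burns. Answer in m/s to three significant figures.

r₁ = 328.1 + 35.60 = 363.70 km = 3.6370×10⁵ m.
r₂ = 328.1 + 3133 = 3461.1 km = 3.4611×10⁶ m.
Transfer ellipse a_t = (r₁ + r₂)/2 = 1.912×10⁶ m.
At r₁: circular v_c1 = √(μ/r₁) = 274.2 m/s; transfer-periapsis v_p = √[μ(2/r₁ − 1/a_t)] = 368.9 m/s.
Δv₁ = v_p − v_c1 = 94.69 m/s.
At r₂: circular v_c2 = √(μ/r₂) = 88.89 m/s; transfer-apoapsis v_a = √[μ(2/r₂ − 1/a_t)] = 38.77 m/s.
Δv₂ = v_c2 − v_a = 50.13 m/s.
Total Δv = Δv₁ + Δv₂ = 144.8 m/s.

Δv_total ≈ 145 m/s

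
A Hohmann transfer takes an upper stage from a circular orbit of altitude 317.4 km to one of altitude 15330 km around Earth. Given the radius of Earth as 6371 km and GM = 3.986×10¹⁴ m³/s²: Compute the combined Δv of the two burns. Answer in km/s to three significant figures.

r₁ = 6371 + 317.4 = 6688.4 km = 6.6884×10⁶ m.
r₂ = 6371 + 15330 = 21701 km = 2.1701×10⁷ m.
Transfer ellipse a_t = (r₁ + r₂)/2 = 1.419×10⁷ m.
At r₁: circular v_c1 = √(μ/r₁) = 7720 m/s; transfer-perigee v_p = √[μ(2/r₁ − 1/a_t)] = 9545 m/s.
Δv₁ = v_p − v_c1 = 1825 m/s.
At r₂: circular v_c2 = √(μ/r₂) = 4286 m/s; transfer-apogee v_a = √[μ(2/r₂ − 1/a_t)] = 2942 m/s.
Δv₂ = v_c2 − v_a = 1344 m/s.
Total Δv = Δv₁ + Δv₂ = 3169 m/s = 3.169 km/s.

Δv_total ≈ 3.17 km/s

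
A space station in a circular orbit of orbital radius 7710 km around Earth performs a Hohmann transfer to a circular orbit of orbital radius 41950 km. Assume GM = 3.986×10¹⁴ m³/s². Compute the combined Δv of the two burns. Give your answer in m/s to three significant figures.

Δv_total ≈ 3520 m/s

r₁ = 7710 km = 7.710×10⁶ m.
r₂ = 41950 km = 4.195×10⁷ m.
Transfer ellipse a_t = (r₁ + r₂)/2 = 2.483×10⁷ m.
At r₁: circular v_c1 = √(μ/r₁) = 7190 m/s; transfer-perigee v_p = √[μ(2/r₁ − 1/a_t)] = 9346 m/s.
Δv₁ = v_p − v_c1 = 2156 m/s.
At r₂: circular v_c2 = √(μ/r₂) = 3082 m/s; transfer-apogee v_a = √[μ(2/r₂ − 1/a_t)] = 1718 m/s.
Δv₂ = v_c2 − v_a = 1365 m/s.
Total Δv = Δv₁ + Δv₂ = 3520 m/s.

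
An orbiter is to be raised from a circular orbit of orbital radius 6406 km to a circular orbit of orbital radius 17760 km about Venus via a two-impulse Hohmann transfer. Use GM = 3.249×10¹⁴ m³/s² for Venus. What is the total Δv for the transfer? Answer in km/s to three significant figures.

r₁ = 6406 km = 6.406×10⁶ m.
r₂ = 17760 km = 1.776×10⁷ m.
Transfer ellipse a_t = (r₁ + r₂)/2 = 1.208×10⁷ m.
At r₁: circular v_c1 = √(μ/r₁) = 7122 m/s; transfer-periapsis v_p = √[μ(2/r₁ − 1/a_t)] = 8634 m/s.
Δv₁ = v_p − v_c1 = 1512 m/s.
At r₂: circular v_c2 = √(μ/r₂) = 4277 m/s; transfer-apoapsis v_a = √[μ(2/r₂ − 1/a_t)] = 3114 m/s.
Δv₂ = v_c2 − v_a = 1163 m/s.
Total Δv = Δv₁ + Δv₂ = 2675 m/s = 2.675 km/s.

Δv_total ≈ 2.68 km/s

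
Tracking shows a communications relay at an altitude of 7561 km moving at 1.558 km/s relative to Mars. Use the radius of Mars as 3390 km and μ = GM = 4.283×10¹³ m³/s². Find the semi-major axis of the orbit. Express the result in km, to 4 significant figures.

a ≈ 7939 km

r = 3390 + 7561 = 10951 km = 1.095×10⁷ m.
Specific orbital energy ε = v²/2 − μ/r = (1558)²/2 − 4.283×10¹³/1.095×10⁷ = -2.697×10⁶ J/kg.
Since ε = −μ/(2a), a = −μ/(2ε) = 7.939×10⁶ m = 7939.2 km.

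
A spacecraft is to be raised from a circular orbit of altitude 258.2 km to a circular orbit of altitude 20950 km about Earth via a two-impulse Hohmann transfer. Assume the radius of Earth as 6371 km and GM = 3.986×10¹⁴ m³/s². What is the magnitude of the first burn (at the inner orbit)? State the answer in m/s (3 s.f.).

Δv ≈ 2080 m/s

r₁ = 6371 + 258.2 = 6629.2 km = 6.6292×10⁶ m.
r₂ = 6371 + 20950 = 27321 km = 2.7321×10⁷ m.
Transfer ellipse a_t = (r₁ + r₂)/2 = 1.698×10⁷ m.
At r₁: circular v_c1 = √(μ/r₁) = 7754 m/s; transfer-perigee v_p = √[μ(2/r₁ − 1/a_t)] = 9837 m/s.
Δv₁ = v_p − v_c1 = 2083 m/s.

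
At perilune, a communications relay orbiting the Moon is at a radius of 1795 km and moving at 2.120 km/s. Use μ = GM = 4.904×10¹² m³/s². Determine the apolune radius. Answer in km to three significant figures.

r_p = 1.795×10⁶ m.
Specific energy ε = v²/2 − μ/r = -4.848×10⁵ J/kg, so a = −μ/(2ε) = 5.057×10⁶ m.
The apsides satisfy r_p + r_a = 2a, so the apolune radius is 2a − r_p = 8.320×10⁶ m = 8319.8 km.

apolune radius ≈ 8320 km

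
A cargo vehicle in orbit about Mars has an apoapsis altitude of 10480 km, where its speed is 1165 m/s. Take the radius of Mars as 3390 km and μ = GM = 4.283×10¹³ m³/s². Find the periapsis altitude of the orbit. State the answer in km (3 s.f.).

r_a = 3390 + 10480 = 13870 km = 1.387×10⁷ m.
Specific energy ε = v²/2 − μ/r = -2.409×10⁶ J/kg, so a = −μ/(2ε) = 8.888×10⁶ m.
The apsides satisfy r_p + r_a = 2a, so the periapsis radius is 2a − r_a = 3.907×10⁶ m = 3906.6 km.
Periapsis altitude = 3906.6 − 3390 = 516.60 km.

periapsis altitude ≈ 517 km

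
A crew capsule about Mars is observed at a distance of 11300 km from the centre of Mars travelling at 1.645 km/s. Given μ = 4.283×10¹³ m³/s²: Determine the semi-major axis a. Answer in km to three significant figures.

r = 1.130×10⁷ m.
Specific orbital energy ε = v²/2 − μ/r = (1645)²/2 − 4.283×10¹³/1.130×10⁷ = -2.437×10⁶ J/kg.
Since ε = −μ/(2a), a = −μ/(2ε) = 8.787×10⁶ m = 8786.5 km.

a ≈ 8790 km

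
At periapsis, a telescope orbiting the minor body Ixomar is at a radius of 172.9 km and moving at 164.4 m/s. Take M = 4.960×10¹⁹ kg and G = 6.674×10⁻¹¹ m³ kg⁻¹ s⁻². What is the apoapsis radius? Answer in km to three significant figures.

μ = GM = 6.674×10⁻¹¹ × 4.960×10¹⁹ = 3.310×10⁹ m³/s².
r_p = 1.729×10⁵ m.
Specific energy ε = v²/2 − μ/r = -5.632×10³ J/kg, so a = −μ/(2ε) = 2.939×10⁵ m.
The apsides satisfy r_p + r_a = 2a, so the apoapsis radius is 2a − r_p = 4.149×10⁵ m = 414.86 km.

apoapsis radius ≈ 415 km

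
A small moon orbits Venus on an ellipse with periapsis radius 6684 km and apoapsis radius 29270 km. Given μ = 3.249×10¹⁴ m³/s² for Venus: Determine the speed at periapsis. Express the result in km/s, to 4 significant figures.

Semi-major axis a = (r_p + r_a)/2 = 17977 km = 1.798×10⁷ m.
Vis-viva: v² = μ(2/r − 1/a) = 3.249×10¹⁴ × (2.992×10⁻⁷ − 5.563×10⁻⁸) = 7.914×10⁷ m²/s².
v = 8896 m/s = 8.896 km/s.

v ≈ 8.896 km/s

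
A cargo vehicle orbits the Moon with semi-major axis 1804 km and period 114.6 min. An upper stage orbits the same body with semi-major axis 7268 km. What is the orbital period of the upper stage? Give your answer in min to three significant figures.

T₂ ≈ 927 min

Kepler's third law: T² ∝ a³, so T₂ = T₁ (a₂/a₁)^(3/2).
a₂/a₁ = 4.029, (a₂/a₁)^(3/2) = 8.087.
T₂ = 114.6 × 8.087 = 926.7 min.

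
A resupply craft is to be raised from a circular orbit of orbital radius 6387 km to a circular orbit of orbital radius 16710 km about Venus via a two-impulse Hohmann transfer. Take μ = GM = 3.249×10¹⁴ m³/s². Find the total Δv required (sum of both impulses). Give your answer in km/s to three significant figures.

Δv_total ≈ 2.58 km/s

r₁ = 6387 km = 6.387×10⁶ m.
r₂ = 16710 km = 1.671×10⁷ m.
Transfer ellipse a_t = (r₁ + r₂)/2 = 1.155×10⁷ m.
At r₁: circular v_c1 = √(μ/r₁) = 7132 m/s; transfer-periapsis v_p = √[μ(2/r₁ − 1/a_t)] = 8579 m/s.
Δv₁ = v_p − v_c1 = 1447 m/s.
At r₂: circular v_c2 = √(μ/r₂) = 4409 m/s; transfer-apoapsis v_a = √[μ(2/r₂ − 1/a_t)] = 3279 m/s.
Δv₂ = v_c2 − v_a = 1130 m/s.
Total Δv = Δv₁ + Δv₂ = 2577 m/s = 2.577 km/s.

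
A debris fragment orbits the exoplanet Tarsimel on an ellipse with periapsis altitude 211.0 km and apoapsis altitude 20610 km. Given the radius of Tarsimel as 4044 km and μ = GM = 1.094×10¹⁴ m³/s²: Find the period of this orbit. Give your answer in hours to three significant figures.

T ≈ 9.17 hours

r_p = 4044 + 211.0 = 4255.0 km = 4.2550×10⁶ m.
r_a = 4044 + 20610 = 24654 km = 2.4654×10⁷ m.
Semi-major axis a = (r_p + r_a)/2 = (4255.0 + 24654)/2 = 14454 km = 1.445×10⁷ m.
By Kepler's third law T = 2π√(a³/μ) = 2π × 5.254×10³ = 3.301×10⁴ s.
= 9.170 hours.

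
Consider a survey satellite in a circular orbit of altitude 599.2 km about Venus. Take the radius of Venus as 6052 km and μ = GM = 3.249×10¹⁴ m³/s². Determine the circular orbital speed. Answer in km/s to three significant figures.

r = 6052 + 599.2 = 6651.2 km = 6.6512×10⁶ m.
For a circular orbit v = √(μ/r) = √(3.249×10¹⁴ / 6.651×10⁶) = √(4.885×10⁷) = 6989 m/s.
That is 6.989 km/s.

v ≈ 6.99 km/s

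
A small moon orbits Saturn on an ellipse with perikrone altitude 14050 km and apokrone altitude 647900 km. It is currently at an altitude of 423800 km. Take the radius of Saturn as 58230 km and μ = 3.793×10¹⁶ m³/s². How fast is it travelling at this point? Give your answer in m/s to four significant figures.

r_p = 58230 + 14050 = 72280 km = 7.2280×10⁷ m.
r_a = 58230 + 647900 = 706130 km = 7.0613×10⁸ m.
r = 58230 + 423800 = 4.8203×10⁵ km = 4.820×10⁸ m.
Semi-major axis a = (r_p + r_a)/2 = 3.8920×10⁵ km = 3.892×10⁸ m.
Vis-viva: v² = μ(2/r − 1/a) = 3.793×10¹⁶ × (4.149×10⁻⁹ − 2.569×10⁻⁹) = 5.992×10⁷ m²/s².
v = 7741 m/s.

v ≈ 7741 m/s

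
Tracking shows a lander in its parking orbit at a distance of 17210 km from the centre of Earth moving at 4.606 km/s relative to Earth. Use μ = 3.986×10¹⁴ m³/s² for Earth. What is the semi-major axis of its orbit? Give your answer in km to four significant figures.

a ≈ 15880 km

r = 1.721×10⁷ m.
Specific orbital energy ε = v²/2 − μ/r = (4606)²/2 − 3.986×10¹⁴/1.721×10⁷ = -1.255×10⁷ J/kg.
Since ε = −μ/(2a), a = −μ/(2ε) = 1.588×10⁷ m = 15876 km.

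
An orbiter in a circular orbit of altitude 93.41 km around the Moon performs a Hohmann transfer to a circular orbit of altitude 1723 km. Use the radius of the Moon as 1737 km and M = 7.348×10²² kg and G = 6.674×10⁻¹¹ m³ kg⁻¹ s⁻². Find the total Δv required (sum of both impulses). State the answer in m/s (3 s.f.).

μ = GM = 6.674×10⁻¹¹ × 7.348×10²² = 4.904×10¹² m³/s².
r₁ = 1737 + 93.41 = 1830.4 km = 1.8304×10⁶ m.
r₂ = 1737 + 1723 = 3460.0 km = 3.4600×10⁶ m.
Transfer ellipse a_t = (r₁ + r₂)/2 = 2.645×10⁶ m.
At r₁: circular v_c1 = √(μ/r₁) = 1637 m/s; transfer-perilune v_p = √[μ(2/r₁ − 1/a_t)] = 1872 m/s.
Δv₁ = v_p − v_c1 = 235.2 m/s.
At r₂: circular v_c2 = √(μ/r₂) = 1191 m/s; transfer-apolune v_a = √[μ(2/r₂ − 1/a_t)] = 990.3 m/s.
Δv₂ = v_c2 − v_a = 200.2 m/s.
Total Δv = Δv₁ + Δv₂ = 435.4 m/s.

Δv_total ≈ 435 m/s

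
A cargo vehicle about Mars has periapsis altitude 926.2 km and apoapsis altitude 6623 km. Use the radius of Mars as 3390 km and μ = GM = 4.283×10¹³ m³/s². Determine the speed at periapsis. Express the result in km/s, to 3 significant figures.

r_p = 3390 + 926.2 = 4316.2 km = 4.3162×10⁶ m.
r_a = 3390 + 6623 = 10013 km = 1.0013×10⁷ m.
Semi-major axis a = (r_p + r_a)/2 = 7164.6 km = 7.165×10⁶ m.
Vis-viva: v² = μ(2/r − 1/a) = 4.283×10¹³ × (4.634×10⁻⁷ − 1.396×10⁻⁷) = 1.387×10⁷ m²/s².
v = 3724 m/s = 3.724 km/s.

v ≈ 3.72 km/s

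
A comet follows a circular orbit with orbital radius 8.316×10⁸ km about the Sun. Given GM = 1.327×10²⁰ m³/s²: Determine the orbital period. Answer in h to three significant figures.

T ≈ 115000 h

r = 8.316×10⁸ km = 8.316×10¹¹ m.
Kepler's third law: T = 2π√(r³/μ) = 2π√((8.316×10¹¹)³ / 1.327×10²⁰).
r³/μ = 4.334×10¹⁵ s², so T = 2π × 6.583×10⁷ = 4.136×10⁸ s.
Converting: 4.136×10⁸ s ÷ 3600 = 1.149×10⁵ h.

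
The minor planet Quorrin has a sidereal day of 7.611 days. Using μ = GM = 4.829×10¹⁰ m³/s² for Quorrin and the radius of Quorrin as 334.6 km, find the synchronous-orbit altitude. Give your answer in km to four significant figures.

T = 7.611 days = 6.576×10⁵ s.
A synchronous orbit has period T, so by Kepler's third law a = (μT²/4π²)^(1/3).
μT²/4π² = 4.829×10¹⁰ × (6.576×10⁵)² / 39.48 = 5.289×10²⁰ m³.
a = 8.087×10⁶ m = 8087.3 km.
Altitude h = a − R = 8087.3 − 334.6 = 7752.7 km.

h_sync ≈ 7753 km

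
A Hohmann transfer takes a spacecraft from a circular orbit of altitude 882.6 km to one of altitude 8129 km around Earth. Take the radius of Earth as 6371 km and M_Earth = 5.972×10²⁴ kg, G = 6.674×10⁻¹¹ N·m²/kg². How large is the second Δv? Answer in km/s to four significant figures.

μ = GM = 6.674×10⁻¹¹ × 5.972×10²⁴ = 3.986×10¹⁴ m³/s².
r₁ = 6371 + 882.6 = 7253.6 km = 7.2536×10⁶ m.
r₂ = 6371 + 8129 = 14500 km = 1.4500×10⁷ m.
Transfer ellipse a_t = (r₁ + r₂)/2 = 1.088×10⁷ m.
At r₁: circular v_c1 = √(μ/r₁) = 7413 m/s; transfer-perigee v_p = √[μ(2/r₁ − 1/a_t)] = 8559 m/s.
At r₂: circular v_c2 = √(μ/r₂) = 5243 m/s; transfer-apogee v_a = √[μ(2/r₂ − 1/a_t)] = 4281 m/s.
Δv₂ = v_c2 − v_a = 961.4 m/s.
= 0.9614 km/s.

Δv ≈ 0.9614 km/s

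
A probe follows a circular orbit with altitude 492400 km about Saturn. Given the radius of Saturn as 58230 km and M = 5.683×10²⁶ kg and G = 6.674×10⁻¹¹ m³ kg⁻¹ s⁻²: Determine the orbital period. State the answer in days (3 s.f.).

T ≈ 4.82 days

μ = GM = 6.674×10⁻¹¹ × 5.683×10²⁶ = 3.793×10¹⁶ m³/s².
r = 58230 + 492400 = 550630 km = 5.5063×10⁸ m.
Kepler's third law: T = 2π√(r³/μ) = 2π√((5.506×10⁸)³ / 3.793×10¹⁶).
r³/μ = 4.402×10⁹ s², so T = 2π × 6.634×10⁴ = 4.169×10⁵ s.
Converting: 4.169×10⁵ s ÷ 86400 = 4.825 days.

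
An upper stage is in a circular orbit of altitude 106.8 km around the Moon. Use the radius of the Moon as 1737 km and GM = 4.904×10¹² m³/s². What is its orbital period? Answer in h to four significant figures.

T ≈ 1.973 h

r = 1737 + 106.8 = 1843.8 km = 1.8438×10⁶ m.
Kepler's third law: T = 2π√(r³/μ) = 2π√((1.844×10⁶)³ / 4.904×10¹²).
r³/μ = 1.278×10⁶ s², so T = 2π × 1.131×10³ = 7.104×10³ s.
Converting: 7.104×10³ s ÷ 3600 = 1.973 h.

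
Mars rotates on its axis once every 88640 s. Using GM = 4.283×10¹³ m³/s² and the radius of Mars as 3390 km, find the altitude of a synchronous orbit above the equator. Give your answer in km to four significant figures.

A synchronous orbit has period T, so by Kepler's third law a = (μT²/4π²)^(1/3).
μT²/4π² = 4.283×10¹³ × (8.864×10⁴)² / 39.48 = 8.524×10²¹ m³.
a = 2.043×10⁷ m = 20428 km.
Altitude h = a − R = 20428 − 3390 = 17038 km.

h_sync ≈ 17040 km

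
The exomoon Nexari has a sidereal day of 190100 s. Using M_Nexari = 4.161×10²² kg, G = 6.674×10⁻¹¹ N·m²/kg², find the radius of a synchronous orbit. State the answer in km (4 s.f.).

μ = GM = 6.674×10⁻¹¹ × 4.161×10²² = 2.777×10¹² m³/s².
A synchronous orbit has period T, so by Kepler's third law a = (μT²/4π²)^(1/3).
μT²/4π² = 2.777×10¹² × (1.901×10⁵)² / 39.48 = 2.542×10²¹ m³.
a = 1.365×10⁷ m = 13648 km.

r_sync ≈ 13650 km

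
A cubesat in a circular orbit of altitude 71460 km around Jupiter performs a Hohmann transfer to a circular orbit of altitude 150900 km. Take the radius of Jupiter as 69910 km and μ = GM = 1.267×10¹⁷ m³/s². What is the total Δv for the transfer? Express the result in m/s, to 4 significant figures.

Δv_total ≈ 5910 m/s

r₁ = 69910 + 71460 = 141370 km = 1.4137×10⁸ m.
r₂ = 69910 + 150900 = 220810 km = 2.2081×10⁸ m.
Transfer ellipse a_t = (r₁ + r₂)/2 = 1.811×10⁸ m.
At r₁: circular v_c1 = √(μ/r₁) = 29940 m/s; transfer-perijove v_p = √[μ(2/r₁ − 1/a_t)] = 33060 m/s.
Δv₁ = v_p − v_c1 = 3121 m/s.
At r₂: circular v_c2 = √(μ/r₂) = 23950 m/s; transfer-apojove v_a = √[μ(2/r₂ − 1/a_t)] = 21160 m/s.
Δv₂ = v_c2 − v_a = 2789 m/s.
Total Δv = Δv₁ + Δv₂ = 5910 m/s.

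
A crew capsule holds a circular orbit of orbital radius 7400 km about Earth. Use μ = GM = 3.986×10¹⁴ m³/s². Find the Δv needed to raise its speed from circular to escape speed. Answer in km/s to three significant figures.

r = 7400 km = 7.400×10⁶ m.
Circular speed v_c = √(μ/r) = 7339 m/s.
Escape speed v_esc = √(2μ/r) = √2 × v_c = 10380 m/s.
Δv = v_esc − v_c = 3040 m/s = 3.040 km/s.

Δv ≈ 3.04 km/s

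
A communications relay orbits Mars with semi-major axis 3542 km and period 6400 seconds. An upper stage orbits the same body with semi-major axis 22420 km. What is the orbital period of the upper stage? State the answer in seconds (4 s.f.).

Kepler's third law: T² ∝ a³, so T₂ = T₁ (a₂/a₁)^(3/2).
a₂/a₁ = 6.330, (a₂/a₁)^(3/2) = 15.93.
T₂ = 6400 × 15.93 = 1.019×10⁵ seconds.

T₂ ≈ 1.019×10⁵ seconds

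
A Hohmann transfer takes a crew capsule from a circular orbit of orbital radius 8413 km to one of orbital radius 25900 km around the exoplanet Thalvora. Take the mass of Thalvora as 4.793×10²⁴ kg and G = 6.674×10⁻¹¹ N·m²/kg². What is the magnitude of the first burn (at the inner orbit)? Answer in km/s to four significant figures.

Δv ≈ 1.410 km/s

μ = GM = 6.674×10⁻¹¹ × 4.793×10²⁴ = 3.199×10¹⁴ m³/s².
r₁ = 8413 km = 8.413×10⁶ m.
r₂ = 25900 km = 2.590×10⁷ m.
Transfer ellipse a_t = (r₁ + r₂)/2 = 1.716×10⁷ m.
At r₁: circular v_c1 = √(μ/r₁) = 6166 m/s; transfer-periapsis v_p = √[μ(2/r₁ − 1/a_t)] = 7576 m/s.
Δv₁ = v_p − v_c1 = 1410 m/s.
= 1.410 km/s.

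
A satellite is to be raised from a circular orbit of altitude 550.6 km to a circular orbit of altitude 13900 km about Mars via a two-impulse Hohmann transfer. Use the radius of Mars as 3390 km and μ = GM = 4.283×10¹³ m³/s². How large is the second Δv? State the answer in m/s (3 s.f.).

r₁ = 3390 + 550.6 = 3940.6 km = 3.9406×10⁶ m.
r₂ = 3390 + 13900 = 17290 km = 1.7290×10⁷ m.
Transfer ellipse a_t = (r₁ + r₂)/2 = 1.062×10⁷ m.
At r₁: circular v_c1 = √(μ/r₁) = 3297 m/s; transfer-periapsis v_p = √[μ(2/r₁ − 1/a_t)] = 4208 m/s.
At r₂: circular v_c2 = √(μ/r₂) = 1574 m/s; transfer-apoapsis v_a = √[μ(2/r₂ − 1/a_t)] = 958.9 m/s.
Δv₂ = v_c2 − v_a = 615.0 m/s.

Δv ≈ 615 m/s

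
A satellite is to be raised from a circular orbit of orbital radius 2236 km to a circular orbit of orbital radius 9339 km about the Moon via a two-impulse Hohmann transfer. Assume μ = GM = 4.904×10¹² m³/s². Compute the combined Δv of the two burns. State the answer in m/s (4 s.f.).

r₁ = 2236 km = 2.236×10⁶ m.
r₂ = 9339 km = 9.339×10⁶ m.
Transfer ellipse a_t = (r₁ + r₂)/2 = 5.788×10⁶ m.
At r₁: circular v_c1 = √(μ/r₁) = 1481 m/s; transfer-perilune v_p = √[μ(2/r₁ − 1/a_t)] = 1881 m/s.
Δv₁ = v_p − v_c1 = 400.3 m/s.
At r₂: circular v_c2 = √(μ/r₂) = 724.6 m/s; transfer-apolune v_a = √[μ(2/r₂ − 1/a_t)] = 450.4 m/s.
Δv₂ = v_c2 − v_a = 274.2 m/s.
Total Δv = Δv₁ + Δv₂ = 674.5 m/s.

Δv_total ≈ 674.5 m/s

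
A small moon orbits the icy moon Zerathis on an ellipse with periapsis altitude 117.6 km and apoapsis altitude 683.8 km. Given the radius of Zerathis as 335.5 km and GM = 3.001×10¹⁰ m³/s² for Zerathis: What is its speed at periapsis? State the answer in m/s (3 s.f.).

v ≈ 303 m/s

r_p = 335.5 + 117.6 = 453.10 km = 4.5310×10⁵ m.
r_a = 335.5 + 683.8 = 1019.3 km = 1.0193×10⁶ m.
Semi-major axis a = (r_p + r_a)/2 = 736.20 km = 7.362×10⁵ m.
Vis-viva: v² = μ(2/r − 1/a) = 3.001×10¹⁰ × (4.414×10⁻⁶ − 1.358×10⁻⁶) = 9.170×10⁴ m²/s².
v = 302.8 m/s.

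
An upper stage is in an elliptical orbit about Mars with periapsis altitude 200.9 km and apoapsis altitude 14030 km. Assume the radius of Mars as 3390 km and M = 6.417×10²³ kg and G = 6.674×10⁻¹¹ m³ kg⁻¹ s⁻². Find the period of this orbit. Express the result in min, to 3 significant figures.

μ = GM = 6.674×10⁻¹¹ × 6.417×10²³ = 4.283×10¹³ m³/s².
r_p = 3390 + 200.9 = 3590.9 km = 3.5909×10⁶ m.
r_a = 3390 + 14030 = 17420 km = 1.7420×10⁷ m.
Semi-major axis a = (r_p + r_a)/2 = (3590.9 + 17420)/2 = 10505 km = 1.051×10⁷ m.
By Kepler's third law T = 2π√(a³/μ) = 2π × 5.203×10³ = 3.269×10⁴ s.
= 544.9 min.

T ≈ 545 min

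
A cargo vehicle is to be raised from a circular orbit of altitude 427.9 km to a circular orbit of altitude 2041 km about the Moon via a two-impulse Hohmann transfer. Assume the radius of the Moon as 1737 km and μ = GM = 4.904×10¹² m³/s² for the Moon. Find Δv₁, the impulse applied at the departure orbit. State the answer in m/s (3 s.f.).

Δv ≈ 192 m/s

r₁ = 1737 + 427.9 = 2164.9 km = 2.1649×10⁶ m.
r₂ = 1737 + 2041 = 3778.0 km = 3.7780×10⁶ m.
Transfer ellipse a_t = (r₁ + r₂)/2 = 2.971×10⁶ m.
At r₁: circular v_c1 = √(μ/r₁) = 1505 m/s; transfer-perilune v_p = √[μ(2/r₁ − 1/a_t)] = 1697 m/s.
Δv₁ = v_p − v_c1 = 192.0 m/s.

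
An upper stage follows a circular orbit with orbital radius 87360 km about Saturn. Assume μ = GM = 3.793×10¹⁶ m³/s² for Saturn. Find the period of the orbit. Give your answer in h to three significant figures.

r = 87360 km = 8.736×10⁷ m.
Kepler's third law: T = 2π√(r³/μ) = 2π√((8.736×10⁷)³ / 3.793×10¹⁶).
r³/μ = 1.758×10⁷ s², so T = 2π × 4.193×10³ = 2.634×10⁴ s.
Converting: 2.634×10⁴ s ÷ 3600 = 7.317 h.

T ≈ 7.32 h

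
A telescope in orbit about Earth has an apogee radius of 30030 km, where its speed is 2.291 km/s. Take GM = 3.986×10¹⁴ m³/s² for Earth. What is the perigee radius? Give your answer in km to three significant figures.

perigee radius ≈ 7400 km

r_a = 3.003×10⁷ m.
Specific energy ε = v²/2 − μ/r = -1.065×10⁷ J/kg, so a = −μ/(2ε) = 1.872×10⁷ m.
The apsides satisfy r_p + r_a = 2a, so the perigee radius is 2a − r_a = 7.401×10⁶ m = 7400.6 km.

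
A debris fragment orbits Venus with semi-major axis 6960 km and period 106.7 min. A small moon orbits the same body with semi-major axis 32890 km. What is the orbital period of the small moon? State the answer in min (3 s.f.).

T₂ ≈ 1100 min

Kepler's third law: T² ∝ a³, so T₂ = T₁ (a₂/a₁)^(3/2).
a₂/a₁ = 4.726, (a₂/a₁)^(3/2) = 10.27.
T₂ = 106.7 × 10.27 = 1096 min.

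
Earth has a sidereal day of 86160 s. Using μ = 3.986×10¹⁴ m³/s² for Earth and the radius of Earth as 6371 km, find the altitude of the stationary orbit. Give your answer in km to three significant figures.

h_sync ≈ 35800 km

A synchronous orbit has period T, so by Kepler's third law a = (μT²/4π²)^(1/3).
μT²/4π² = 3.986×10¹⁴ × (8.616×10⁴)² / 39.48 = 7.495×10²² m³.
a = 4.216×10⁷ m = 42163 km.
Altitude h = a − R = 42163 − 6371 = 35792 km.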